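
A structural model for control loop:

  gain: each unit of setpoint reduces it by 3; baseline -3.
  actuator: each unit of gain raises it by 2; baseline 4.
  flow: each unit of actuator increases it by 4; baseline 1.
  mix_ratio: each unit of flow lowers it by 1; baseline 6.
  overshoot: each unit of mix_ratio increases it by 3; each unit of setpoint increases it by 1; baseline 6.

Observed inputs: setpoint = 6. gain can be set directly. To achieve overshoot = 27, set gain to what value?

gain = -2

Intervening on gain fixes its value directly, overriding its dependence on setpoint.
Substituting into the flow equation gives flow = 8*gain + 17.
Substituting into the mix_ratio equation gives mix_ratio = -8*gain - 11.
overshoot becomes -24*gain - 21.
Solve -24*gain - 21 = 27: gain = (27 + 21) / -24 = -2.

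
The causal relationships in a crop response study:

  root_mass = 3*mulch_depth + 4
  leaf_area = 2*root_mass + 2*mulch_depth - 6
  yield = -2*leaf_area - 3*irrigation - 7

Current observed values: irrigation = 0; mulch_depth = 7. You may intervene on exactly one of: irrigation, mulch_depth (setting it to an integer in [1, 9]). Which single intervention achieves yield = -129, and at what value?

set irrigation = 2

Intervening on irrigation: with other inputs at their observed values, yield = -3*irrigation - 123. Solving for -129 gives irrigation = 2, within [1, 9].
Intervening on mulch_depth: yield = -16*mulch_depth - 11. Reaching -129 requires mulch_depth = 59/8, not an integer.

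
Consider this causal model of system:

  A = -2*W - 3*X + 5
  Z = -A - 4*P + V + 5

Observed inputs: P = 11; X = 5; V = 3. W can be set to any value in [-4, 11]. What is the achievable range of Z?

Substituting into the A equation gives A = -2*W - 10.
Z becomes 2*W - 26.
Linear in W, so extremes are at the endpoints: W = -4 gives Z = -34; W = 11 gives Z = -4.

-34 to -4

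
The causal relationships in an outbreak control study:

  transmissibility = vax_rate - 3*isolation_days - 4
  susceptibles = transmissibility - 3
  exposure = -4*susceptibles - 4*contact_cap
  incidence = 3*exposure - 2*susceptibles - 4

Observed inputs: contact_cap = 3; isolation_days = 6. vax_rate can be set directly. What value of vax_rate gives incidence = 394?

Substituting into the transmissibility equation gives transmissibility = vax_rate - 22.
So susceptibles = vax_rate - 25.
So exposure = -4*vax_rate + 88.
Substituting into the incidence equation gives incidence = -14*vax_rate + 310.
Solve -14*vax_rate + 310 = 394: vax_rate = (394 - 310) / -14 = -6.

vax_rate = -6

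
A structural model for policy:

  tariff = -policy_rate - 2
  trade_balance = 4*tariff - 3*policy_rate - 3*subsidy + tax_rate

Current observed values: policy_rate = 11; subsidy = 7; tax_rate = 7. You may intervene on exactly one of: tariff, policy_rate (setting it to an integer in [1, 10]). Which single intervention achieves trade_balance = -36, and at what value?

Intervening on tariff: trade_balance = 4*tariff - 47. Reaching -36 requires tariff = 11/4, not an integer.
Intervening on policy_rate: with other inputs at their observed values, trade_balance = -7*policy_rate - 22. Solving for -36 gives policy_rate = 2, within [1, 10].

set policy_rate = 2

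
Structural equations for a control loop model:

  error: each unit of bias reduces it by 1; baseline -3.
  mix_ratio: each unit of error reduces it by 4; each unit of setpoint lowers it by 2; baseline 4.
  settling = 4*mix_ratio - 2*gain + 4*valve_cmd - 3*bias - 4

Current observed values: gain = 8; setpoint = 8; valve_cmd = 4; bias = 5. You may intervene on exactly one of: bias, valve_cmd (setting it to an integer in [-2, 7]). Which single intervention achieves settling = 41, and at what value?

set valve_cmd = -1

Intervening on bias: settling = 13*bias - 4. Reaching 41 requires bias = 45/13, not an integer.
Intervening on valve_cmd: with other inputs at their observed values, settling = 4*valve_cmd + 45. Solving for 41 gives valve_cmd = -1, within [-2, 7].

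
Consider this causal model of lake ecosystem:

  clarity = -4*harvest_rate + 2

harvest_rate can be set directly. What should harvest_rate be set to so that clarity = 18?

Solve -4*harvest_rate + 2 = 18: harvest_rate = (18 - 2) / -4 = -4.

harvest_rate = -4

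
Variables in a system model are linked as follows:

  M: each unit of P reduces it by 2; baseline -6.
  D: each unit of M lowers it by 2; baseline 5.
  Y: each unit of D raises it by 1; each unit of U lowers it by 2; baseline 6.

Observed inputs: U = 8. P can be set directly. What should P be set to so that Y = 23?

P = 4

Substituting into the D equation gives D = 4*P + 17.
This gives Y = 4*P + 7.
Solve 4*P + 7 = 23: P = (23 - 7) / 4 = 4.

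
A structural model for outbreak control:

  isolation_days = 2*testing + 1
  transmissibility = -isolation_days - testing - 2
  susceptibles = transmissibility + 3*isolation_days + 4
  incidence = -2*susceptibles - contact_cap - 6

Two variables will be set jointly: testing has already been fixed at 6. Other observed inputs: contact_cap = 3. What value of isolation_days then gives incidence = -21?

With testing held at 6:
Intervening on isolation_days fixes its value directly, overriding its dependence on testing.
Substituting into the transmissibility equation gives transmissibility = -isolation_days - 8.
This gives susceptibles = 2*isolation_days - 4.
So incidence = -4*isolation_days - 1.
Solve -4*isolation_days - 1 = -21: isolation_days = (-21 + 1) / -4 = 5.

isolation_days = 5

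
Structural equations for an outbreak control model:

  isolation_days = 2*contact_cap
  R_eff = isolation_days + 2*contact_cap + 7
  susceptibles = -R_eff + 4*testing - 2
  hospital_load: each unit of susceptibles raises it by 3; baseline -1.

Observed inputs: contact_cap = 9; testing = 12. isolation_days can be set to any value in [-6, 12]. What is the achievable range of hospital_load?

26 to 80

Intervening on isolation_days fixes its value directly, overriding its dependence on contact_cap.
Substituting into the R_eff equation gives R_eff = isolation_days + 25.
Substituting into the susceptibles equation gives susceptibles = -isolation_days + 21.
So hospital_load = -3*isolation_days + 62.
Linear in isolation_days, so extremes are at the endpoints: isolation_days = -6 gives hospital_load = 80; isolation_days = 12 gives hospital_load = 26.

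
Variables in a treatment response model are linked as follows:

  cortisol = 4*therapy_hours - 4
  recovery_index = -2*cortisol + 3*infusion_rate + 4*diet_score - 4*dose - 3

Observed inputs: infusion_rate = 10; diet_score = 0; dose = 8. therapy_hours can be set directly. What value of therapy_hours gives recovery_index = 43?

therapy_hours = -5

Substituting into the recovery_index equation gives recovery_index = -8*therapy_hours + 3.
Solve -8*therapy_hours + 3 = 43: therapy_hours = (43 - 3) / -8 = -5.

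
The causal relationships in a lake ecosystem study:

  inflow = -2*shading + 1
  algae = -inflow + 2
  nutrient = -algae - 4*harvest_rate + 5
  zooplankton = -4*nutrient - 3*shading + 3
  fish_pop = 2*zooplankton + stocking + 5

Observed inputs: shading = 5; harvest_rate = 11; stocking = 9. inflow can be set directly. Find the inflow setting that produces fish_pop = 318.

inflow = 0

Intervening on inflow fixes its value directly, overriding its dependence on shading.
Substituting into the nutrient equation gives nutrient = inflow - 41.
Substituting into the zooplankton equation gives zooplankton = -4*inflow + 152.
Substituting into the fish_pop equation gives fish_pop = -8*inflow + 318.
Solve -8*inflow + 318 = 318: inflow = (318 - 318) / -8 = 0.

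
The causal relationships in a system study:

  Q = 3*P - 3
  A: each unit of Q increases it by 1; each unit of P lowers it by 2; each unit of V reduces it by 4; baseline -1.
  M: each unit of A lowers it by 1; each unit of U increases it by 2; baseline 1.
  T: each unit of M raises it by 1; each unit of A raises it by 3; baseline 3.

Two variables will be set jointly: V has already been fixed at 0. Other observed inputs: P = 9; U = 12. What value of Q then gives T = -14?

Q = -2

With V held at 0:
Intervening on Q fixes its value directly, overriding its dependence on P.
Substituting into the A equation gives A = Q - 19.
Substituting into the M equation gives M = -Q + 44.
Substituting into the T equation gives T = 2*Q - 10.
Solve 2*Q - 10 = -14: Q = (-14 + 10) / 2 = -2.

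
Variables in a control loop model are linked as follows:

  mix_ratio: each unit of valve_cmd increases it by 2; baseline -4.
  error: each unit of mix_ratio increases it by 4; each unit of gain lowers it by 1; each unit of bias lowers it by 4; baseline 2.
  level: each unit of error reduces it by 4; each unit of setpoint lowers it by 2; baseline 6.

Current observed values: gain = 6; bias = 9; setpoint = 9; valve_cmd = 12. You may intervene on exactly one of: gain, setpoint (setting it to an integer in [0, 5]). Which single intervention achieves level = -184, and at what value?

Intervening on gain: with other inputs at their observed values, level = 4*gain - 196. Solving for -184 gives gain = 3, within [0, 5].
Intervening on setpoint: level = -2*setpoint - 154. Reaching -184 requires setpoint = 15, outside [0, 5].

set gain = 3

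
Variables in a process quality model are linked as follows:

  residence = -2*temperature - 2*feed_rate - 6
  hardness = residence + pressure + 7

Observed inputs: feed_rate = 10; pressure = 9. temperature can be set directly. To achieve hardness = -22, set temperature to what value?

temperature = 6

Substituting into the residence equation gives residence = -2*temperature - 26.
hardness becomes -2*temperature - 10.
Solve -2*temperature - 10 = -22: temperature = (-22 + 10) / -2 = 6.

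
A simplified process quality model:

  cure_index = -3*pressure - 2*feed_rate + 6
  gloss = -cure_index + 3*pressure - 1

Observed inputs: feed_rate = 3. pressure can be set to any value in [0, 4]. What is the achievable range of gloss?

Substituting into the cure_index equation gives cure_index = -3*pressure.
This gives gloss = 6*pressure - 1.
Linear in pressure, so extremes are at the endpoints: pressure = 0 gives gloss = -1; pressure = 4 gives gloss = 23.

-1 to 23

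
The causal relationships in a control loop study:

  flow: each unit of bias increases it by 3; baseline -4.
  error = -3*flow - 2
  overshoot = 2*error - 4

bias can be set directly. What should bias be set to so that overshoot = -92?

bias = 6

Substituting into the error equation gives error = -9*bias + 10.
overshoot becomes -18*bias + 16.
Solve -18*bias + 16 = -92: bias = (-92 - 16) / -18 = 6.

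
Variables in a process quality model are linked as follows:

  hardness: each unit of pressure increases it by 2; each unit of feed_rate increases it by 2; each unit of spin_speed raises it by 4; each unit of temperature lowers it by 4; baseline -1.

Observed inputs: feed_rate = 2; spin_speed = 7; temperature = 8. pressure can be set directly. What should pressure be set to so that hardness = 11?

pressure = 6

Substituting into the hardness equation gives hardness = 2*pressure - 1.
Solve 2*pressure - 1 = 11: pressure = (11 + 1) / 2 = 6.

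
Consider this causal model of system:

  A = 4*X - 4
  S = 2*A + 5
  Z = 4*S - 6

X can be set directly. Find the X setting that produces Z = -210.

Substituting into the S equation gives S = 8*X - 3.
So Z = 32*X - 18.
Solve 32*X - 18 = -210: X = (-210 + 18) / 32 = -6.

X = -6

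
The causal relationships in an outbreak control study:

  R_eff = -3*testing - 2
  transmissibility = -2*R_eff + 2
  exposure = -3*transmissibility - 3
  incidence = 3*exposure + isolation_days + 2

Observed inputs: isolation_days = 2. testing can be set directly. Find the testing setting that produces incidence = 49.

Substituting into the transmissibility equation gives transmissibility = 6*testing + 6.
Substituting into the exposure equation gives exposure = -18*testing - 21.
incidence becomes -54*testing - 59.
Solve -54*testing - 59 = 49: testing = (49 + 59) / -54 = -2.

testing = -2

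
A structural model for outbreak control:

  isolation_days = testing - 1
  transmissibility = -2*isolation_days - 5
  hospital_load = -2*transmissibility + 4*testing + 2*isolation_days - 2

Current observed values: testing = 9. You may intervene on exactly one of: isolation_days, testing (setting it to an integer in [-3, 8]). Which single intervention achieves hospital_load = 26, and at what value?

set isolation_days = -3

Intervening on isolation_days: with other inputs at their observed values, hospital_load = 6*isolation_days + 44. Solving for 26 gives isolation_days = -3, within [-3, 8].
Intervening on testing: hospital_load = 10*testing + 2. Reaching 26 requires testing = 12/5, not an integer.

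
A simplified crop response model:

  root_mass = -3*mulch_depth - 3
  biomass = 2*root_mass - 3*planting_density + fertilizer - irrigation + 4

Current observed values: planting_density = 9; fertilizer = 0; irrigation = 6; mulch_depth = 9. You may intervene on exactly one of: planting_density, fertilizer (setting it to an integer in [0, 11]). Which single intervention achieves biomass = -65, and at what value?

set planting_density = 1

Intervening on planting_density: with other inputs at their observed values, biomass = -3*planting_density - 62. Solving for -65 gives planting_density = 1, within [0, 11].
Intervening on fertilizer: biomass = fertilizer - 89. Reaching -65 requires fertilizer = 24, outside [0, 11].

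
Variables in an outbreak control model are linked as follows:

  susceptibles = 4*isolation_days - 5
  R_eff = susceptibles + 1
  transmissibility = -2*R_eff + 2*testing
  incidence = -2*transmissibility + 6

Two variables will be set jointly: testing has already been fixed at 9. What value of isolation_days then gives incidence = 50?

isolation_days = 6

With testing held at 9:
Substituting into the R_eff equation gives R_eff = 4*isolation_days - 4.
This gives transmissibility = -8*isolation_days + 26.
This gives incidence = 16*isolation_days - 46.
Solve 16*isolation_days - 46 = 50: isolation_days = (50 + 46) / 16 = 6.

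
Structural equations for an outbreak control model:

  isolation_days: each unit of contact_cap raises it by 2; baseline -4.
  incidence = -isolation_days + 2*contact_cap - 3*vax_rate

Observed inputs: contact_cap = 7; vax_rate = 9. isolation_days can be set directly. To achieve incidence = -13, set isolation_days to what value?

Intervening on isolation_days fixes its value directly, overriding its dependence on contact_cap.
Substituting into the incidence equation gives incidence = -isolation_days - 13.
Solve -isolation_days - 13 = -13: isolation_days = (-13 + 13) / -1 = 0.

isolation_days = 0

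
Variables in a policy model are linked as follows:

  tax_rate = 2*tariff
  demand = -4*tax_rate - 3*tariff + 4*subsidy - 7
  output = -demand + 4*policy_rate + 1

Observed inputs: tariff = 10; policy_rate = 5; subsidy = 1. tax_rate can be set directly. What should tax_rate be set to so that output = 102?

Intervening on tax_rate fixes its value directly, overriding its dependence on tariff.
Substituting into the demand equation gives demand = -4*tax_rate - 33.
output becomes 4*tax_rate + 54.
Solve 4*tax_rate + 54 = 102: tax_rate = (102 - 54) / 4 = 12.

tax_rate = 12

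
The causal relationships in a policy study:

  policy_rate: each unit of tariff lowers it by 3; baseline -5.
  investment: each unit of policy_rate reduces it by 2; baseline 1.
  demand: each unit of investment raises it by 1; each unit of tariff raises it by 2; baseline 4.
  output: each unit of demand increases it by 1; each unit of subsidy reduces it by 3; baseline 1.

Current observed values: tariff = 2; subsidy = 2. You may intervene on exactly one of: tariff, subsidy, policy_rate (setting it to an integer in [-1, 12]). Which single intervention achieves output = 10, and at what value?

set tariff = 0

Intervening on tariff: with other inputs at their observed values, output = 8*tariff + 10. Solving for 10 gives tariff = 0, within [-1, 12].
Intervening on subsidy: output = -3*subsidy + 32. Reaching 10 requires subsidy = 22/3, not an integer.
Intervening on policy_rate: output = -2*policy_rate + 4. Reaching 10 requires policy_rate = -3, outside [-1, 12].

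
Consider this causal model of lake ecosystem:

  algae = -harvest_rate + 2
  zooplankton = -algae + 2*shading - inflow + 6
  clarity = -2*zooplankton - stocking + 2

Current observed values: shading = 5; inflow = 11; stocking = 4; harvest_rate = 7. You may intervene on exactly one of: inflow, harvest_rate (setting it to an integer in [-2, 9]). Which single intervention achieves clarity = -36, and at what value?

Intervening on inflow: with other inputs at their observed values, clarity = 2*inflow - 44. Solving for -36 gives inflow = 4, within [-2, 9].
Intervening on harvest_rate: clarity = -2*harvest_rate - 8. Reaching -36 requires harvest_rate = 14, outside [-2, 9].

set inflow = 4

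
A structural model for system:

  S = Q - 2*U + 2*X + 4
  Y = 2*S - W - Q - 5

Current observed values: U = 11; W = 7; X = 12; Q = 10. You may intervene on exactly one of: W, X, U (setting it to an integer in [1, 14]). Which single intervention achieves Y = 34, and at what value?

Intervening on W: Y = -W + 17. Reaching 34 requires W = -17, outside [1, 14].
Intervening on X: Y = 4*X - 38. Reaching 34 requires X = 18, outside [1, 14].
Intervening on U: with other inputs at their observed values, Y = -4*U + 54. Solving for 34 gives U = 5, within [1, 14].

set U = 5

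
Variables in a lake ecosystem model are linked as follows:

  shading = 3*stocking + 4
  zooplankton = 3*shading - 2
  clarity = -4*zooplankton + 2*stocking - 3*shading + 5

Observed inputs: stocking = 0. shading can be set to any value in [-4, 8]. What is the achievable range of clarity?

Intervening on shading fixes its value directly, overriding its dependence on stocking.
Substituting into the clarity equation gives clarity = -15*shading + 13.
Linear in shading, so extremes are at the endpoints: shading = -4 gives clarity = 73; shading = 8 gives clarity = -107.

-107 to 73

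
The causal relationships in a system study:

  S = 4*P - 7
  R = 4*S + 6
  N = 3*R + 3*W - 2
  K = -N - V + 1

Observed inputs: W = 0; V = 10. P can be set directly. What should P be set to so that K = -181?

Substituting into the R equation gives R = 16*P - 22.
Substituting into the N equation gives N = 48*P - 68.
So K = -48*P + 59.
Solve -48*P + 59 = -181: P = (-181 - 59) / -48 = 5.

P = 5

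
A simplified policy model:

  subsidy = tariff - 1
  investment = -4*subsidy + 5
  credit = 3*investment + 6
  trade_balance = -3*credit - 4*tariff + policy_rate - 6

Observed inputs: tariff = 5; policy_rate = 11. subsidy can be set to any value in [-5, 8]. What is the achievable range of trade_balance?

Intervening on subsidy fixes its value directly, overriding its dependence on tariff.
Substituting into the credit equation gives credit = -12*subsidy + 21.
Substituting into the trade_balance equation gives trade_balance = 36*subsidy - 78.
Linear in subsidy, so extremes are at the endpoints: subsidy = -5 gives trade_balance = -258; subsidy = 8 gives trade_balance = 210.

-258 to 210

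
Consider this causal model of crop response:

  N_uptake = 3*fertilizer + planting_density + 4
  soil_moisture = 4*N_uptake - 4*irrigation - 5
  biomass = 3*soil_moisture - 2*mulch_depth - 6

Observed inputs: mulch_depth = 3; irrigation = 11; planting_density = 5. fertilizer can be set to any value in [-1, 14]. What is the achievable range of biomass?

-87 to 453

Substituting into the N_uptake equation gives N_uptake = 3*fertilizer + 9.
Substituting into the soil_moisture equation gives soil_moisture = 12*fertilizer - 13.
This gives biomass = 36*fertilizer - 51.
Linear in fertilizer, so extremes are at the endpoints: fertilizer = -1 gives biomass = -87; fertilizer = 14 gives biomass = 453.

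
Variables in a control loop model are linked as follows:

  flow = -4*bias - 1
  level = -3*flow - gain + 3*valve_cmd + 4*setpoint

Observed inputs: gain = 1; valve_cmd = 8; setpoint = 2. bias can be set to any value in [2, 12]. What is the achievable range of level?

58 to 178

Substituting into the level equation gives level = 12*bias + 34.
Linear in bias, so extremes are at the endpoints: bias = 2 gives level = 58; bias = 12 gives level = 178.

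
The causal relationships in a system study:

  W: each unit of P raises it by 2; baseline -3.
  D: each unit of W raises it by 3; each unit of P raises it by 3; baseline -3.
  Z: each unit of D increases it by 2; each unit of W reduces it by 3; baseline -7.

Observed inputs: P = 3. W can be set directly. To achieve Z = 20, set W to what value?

W = 5

Intervening on W fixes its value directly, overriding its dependence on P.
Substituting into the D equation gives D = 3*W + 6.
This gives Z = 3*W + 5.
Solve 3*W + 5 = 20: W = (20 - 5) / 3 = 5.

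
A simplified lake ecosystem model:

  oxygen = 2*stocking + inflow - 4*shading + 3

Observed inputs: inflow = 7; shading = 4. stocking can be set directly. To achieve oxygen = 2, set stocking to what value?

Substituting into the oxygen equation gives oxygen = 2*stocking - 6.
Solve 2*stocking - 6 = 2: stocking = (2 + 6) / 2 = 4.

stocking = 4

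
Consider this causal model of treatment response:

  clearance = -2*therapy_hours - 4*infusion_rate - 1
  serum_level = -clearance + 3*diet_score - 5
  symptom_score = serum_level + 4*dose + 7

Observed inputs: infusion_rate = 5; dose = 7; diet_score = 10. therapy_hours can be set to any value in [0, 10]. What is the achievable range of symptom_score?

81 to 101

Substituting into the clearance equation gives clearance = -2*therapy_hours - 21.
serum_level becomes 2*therapy_hours + 46.
Substituting into the symptom_score equation gives symptom_score = 2*therapy_hours + 81.
Linear in therapy_hours, so extremes are at the endpoints: therapy_hours = 0 gives symptom_score = 81; therapy_hours = 10 gives symptom_score = 101.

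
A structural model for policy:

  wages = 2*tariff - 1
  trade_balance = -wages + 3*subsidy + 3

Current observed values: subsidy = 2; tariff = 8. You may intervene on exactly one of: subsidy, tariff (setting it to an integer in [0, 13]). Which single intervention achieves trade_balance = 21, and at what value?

Intervening on subsidy: with other inputs at their observed values, trade_balance = 3*subsidy - 12. Solving for 21 gives subsidy = 11, within [0, 13].
Intervening on tariff: trade_balance = -2*tariff + 10. Reaching 21 requires tariff = -11/2, not an integer.

set subsidy = 11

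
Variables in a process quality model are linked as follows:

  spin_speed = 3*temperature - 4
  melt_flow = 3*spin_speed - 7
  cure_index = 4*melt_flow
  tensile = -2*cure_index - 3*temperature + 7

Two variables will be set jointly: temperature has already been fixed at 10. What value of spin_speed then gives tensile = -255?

spin_speed = 12

With temperature held at 10:
Intervening on spin_speed fixes its value directly, overriding its dependence on temperature.
Substituting into the cure_index equation gives cure_index = 12*spin_speed - 28.
tensile becomes -24*spin_speed + 33.
Solve -24*spin_speed + 33 = -255: spin_speed = (-255 - 33) / -24 = 12.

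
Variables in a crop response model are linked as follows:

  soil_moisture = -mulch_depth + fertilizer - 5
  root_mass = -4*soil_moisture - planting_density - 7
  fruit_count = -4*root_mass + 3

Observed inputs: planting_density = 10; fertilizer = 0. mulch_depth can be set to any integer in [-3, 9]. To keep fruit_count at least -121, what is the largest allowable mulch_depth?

mulch_depth = 7

Substituting into the soil_moisture equation gives soil_moisture = -mulch_depth - 5.
Substituting into the root_mass equation gives root_mass = 4*mulch_depth + 3.
Substituting into the fruit_count equation gives fruit_count = -16*mulch_depth - 9.
Require -16*mulch_depth - 9 ≥ -121, so mulch_depth ≤ 7.
The largest integer in [-3, 9] satisfying this is 7.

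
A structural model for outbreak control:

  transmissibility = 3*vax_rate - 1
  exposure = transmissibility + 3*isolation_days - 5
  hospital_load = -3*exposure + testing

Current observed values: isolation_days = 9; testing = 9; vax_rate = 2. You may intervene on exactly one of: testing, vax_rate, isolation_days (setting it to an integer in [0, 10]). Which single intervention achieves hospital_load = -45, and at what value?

set isolation_days = 6

Intervening on testing: hospital_load = testing - 81. Reaching -45 requires testing = 36, outside [0, 10].
Intervening on vax_rate: hospital_load = -9*vax_rate - 54. Reaching -45 requires vax_rate = -1, outside [0, 10].
Intervening on isolation_days: with other inputs at their observed values, hospital_load = -9*isolation_days + 9. Solving for -45 gives isolation_days = 6, within [0, 10].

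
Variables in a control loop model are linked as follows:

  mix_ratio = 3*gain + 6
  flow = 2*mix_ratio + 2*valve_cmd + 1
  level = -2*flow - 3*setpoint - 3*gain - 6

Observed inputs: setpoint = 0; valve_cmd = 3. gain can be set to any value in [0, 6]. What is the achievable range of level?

-134 to -44

Substituting into the flow equation gives flow = 6*gain + 19.
Substituting into the level equation gives level = -15*gain - 44.
Linear in gain, so extremes are at the endpoints: gain = 0 gives level = -44; gain = 6 gives level = -134.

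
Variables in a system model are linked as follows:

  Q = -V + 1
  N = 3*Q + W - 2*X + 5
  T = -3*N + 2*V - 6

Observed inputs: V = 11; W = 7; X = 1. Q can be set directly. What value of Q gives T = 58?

Q = -8

Intervening on Q fixes its value directly, overriding its dependence on V.
Substituting into the N equation gives N = 3*Q + 10.
So T = -9*Q - 14.
Solve -9*Q - 14 = 58: Q = (58 + 14) / -9 = -8.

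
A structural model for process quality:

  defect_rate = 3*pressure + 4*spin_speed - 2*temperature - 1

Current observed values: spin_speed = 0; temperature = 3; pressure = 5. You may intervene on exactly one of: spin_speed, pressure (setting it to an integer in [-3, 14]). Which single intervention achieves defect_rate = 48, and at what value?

Intervening on spin_speed: with other inputs at their observed values, defect_rate = 4*spin_speed + 8. Solving for 48 gives spin_speed = 10, within [-3, 14].
Intervening on pressure: defect_rate = 3*pressure - 7. Reaching 48 requires pressure = 55/3, not an integer.

set spin_speed = 10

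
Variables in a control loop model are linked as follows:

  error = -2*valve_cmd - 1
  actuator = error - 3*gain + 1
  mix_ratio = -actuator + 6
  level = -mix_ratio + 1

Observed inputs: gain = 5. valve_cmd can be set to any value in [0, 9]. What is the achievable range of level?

Substituting into the actuator equation gives actuator = -2*valve_cmd - 15.
This gives mix_ratio = 2*valve_cmd + 21.
This gives level = -2*valve_cmd - 20.
Linear in valve_cmd, so extremes are at the endpoints: valve_cmd = 0 gives level = -20; valve_cmd = 9 gives level = -38.

-38 to -20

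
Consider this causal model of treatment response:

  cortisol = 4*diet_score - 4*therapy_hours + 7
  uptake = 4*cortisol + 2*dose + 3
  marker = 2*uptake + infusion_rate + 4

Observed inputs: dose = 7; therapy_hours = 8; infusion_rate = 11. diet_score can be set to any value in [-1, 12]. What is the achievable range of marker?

Substituting into the cortisol equation gives cortisol = 4*diet_score - 25.
Substituting into the uptake equation gives uptake = 16*diet_score - 83.
Substituting into the marker equation gives marker = 32*diet_score - 151.
Linear in diet_score, so extremes are at the endpoints: diet_score = -1 gives marker = -183; diet_score = 12 gives marker = 233.

-183 to 233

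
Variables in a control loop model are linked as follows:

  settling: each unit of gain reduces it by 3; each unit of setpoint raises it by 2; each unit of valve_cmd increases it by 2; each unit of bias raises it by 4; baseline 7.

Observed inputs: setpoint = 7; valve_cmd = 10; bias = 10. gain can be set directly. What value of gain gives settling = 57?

gain = 8

Substituting into the settling equation gives settling = -3*gain + 81.
Solve -3*gain + 81 = 57: gain = (57 - 81) / -3 = 8.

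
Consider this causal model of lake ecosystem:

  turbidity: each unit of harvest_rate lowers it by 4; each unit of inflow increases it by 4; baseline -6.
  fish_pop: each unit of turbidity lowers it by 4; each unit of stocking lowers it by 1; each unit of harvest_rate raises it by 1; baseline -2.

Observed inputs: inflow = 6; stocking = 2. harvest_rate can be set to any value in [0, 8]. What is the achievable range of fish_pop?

Substituting into the turbidity equation gives turbidity = -4*harvest_rate + 18.
fish_pop becomes 17*harvest_rate - 76.
Linear in harvest_rate, so extremes are at the endpoints: harvest_rate = 0 gives fish_pop = -76; harvest_rate = 8 gives fish_pop = 60.

-76 to 60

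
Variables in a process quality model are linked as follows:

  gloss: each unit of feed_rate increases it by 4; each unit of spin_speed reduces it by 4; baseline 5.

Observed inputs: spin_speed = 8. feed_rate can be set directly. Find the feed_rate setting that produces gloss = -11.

feed_rate = 4

Substituting into the gloss equation gives gloss = 4*feed_rate - 27.
Solve 4*feed_rate - 27 = -11: feed_rate = (-11 + 27) / 4 = 4.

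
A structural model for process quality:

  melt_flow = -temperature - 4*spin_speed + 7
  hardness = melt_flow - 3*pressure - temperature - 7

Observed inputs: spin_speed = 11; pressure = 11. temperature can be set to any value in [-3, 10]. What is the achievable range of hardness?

-97 to -71

Substituting into the melt_flow equation gives melt_flow = -temperature - 37.
Substituting into the hardness equation gives hardness = -2*temperature - 77.
Linear in temperature, so extremes are at the endpoints: temperature = -3 gives hardness = -71; temperature = 10 gives hardness = -97.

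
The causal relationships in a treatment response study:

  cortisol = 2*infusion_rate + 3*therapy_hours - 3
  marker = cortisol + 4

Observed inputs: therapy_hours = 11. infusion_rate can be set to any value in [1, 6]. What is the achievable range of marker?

Substituting into the cortisol equation gives cortisol = 2*infusion_rate + 30.
marker becomes 2*infusion_rate + 34.
Linear in infusion_rate, so extremes are at the endpoints: infusion_rate = 1 gives marker = 36; infusion_rate = 6 gives marker = 46.

36 to 46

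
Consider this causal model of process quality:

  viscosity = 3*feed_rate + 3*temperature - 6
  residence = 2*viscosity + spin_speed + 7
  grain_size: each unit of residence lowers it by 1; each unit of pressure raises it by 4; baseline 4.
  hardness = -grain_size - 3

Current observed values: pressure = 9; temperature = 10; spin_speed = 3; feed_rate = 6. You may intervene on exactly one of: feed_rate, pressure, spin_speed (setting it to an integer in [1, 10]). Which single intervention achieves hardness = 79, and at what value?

set pressure = 2

Intervening on feed_rate: hardness = 6*feed_rate + 15. Reaching 79 requires feed_rate = 32/3, not an integer.
Intervening on pressure: with other inputs at their observed values, hardness = -4*pressure + 87. Solving for 79 gives pressure = 2, within [1, 10].
Intervening on spin_speed: hardness = spin_speed + 48. Reaching 79 requires spin_speed = 31, outside [1, 10].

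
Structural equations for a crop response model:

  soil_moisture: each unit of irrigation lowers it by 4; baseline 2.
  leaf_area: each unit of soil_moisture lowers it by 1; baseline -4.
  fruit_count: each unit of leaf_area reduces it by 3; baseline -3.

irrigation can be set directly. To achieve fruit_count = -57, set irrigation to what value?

Substituting into the leaf_area equation gives leaf_area = 4*irrigation - 6.
Substituting into the fruit_count equation gives fruit_count = -12*irrigation + 15.
Solve -12*irrigation + 15 = -57: irrigation = (-57 - 15) / -12 = 6.

irrigation = 6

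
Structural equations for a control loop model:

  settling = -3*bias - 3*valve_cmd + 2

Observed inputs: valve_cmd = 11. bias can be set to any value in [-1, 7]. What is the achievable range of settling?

Substituting into the settling equation gives settling = -3*bias - 31.
Linear in bias, so extremes are at the endpoints: bias = -1 gives settling = -28; bias = 7 gives settling = -52.

-52 to -28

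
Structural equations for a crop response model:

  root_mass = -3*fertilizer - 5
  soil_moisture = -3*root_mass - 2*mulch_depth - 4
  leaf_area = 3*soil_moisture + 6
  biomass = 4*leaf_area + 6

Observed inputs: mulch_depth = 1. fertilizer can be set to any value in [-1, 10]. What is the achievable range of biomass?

Substituting into the soil_moisture equation gives soil_moisture = 9*fertilizer + 9.
Substituting into the leaf_area equation gives leaf_area = 27*fertilizer + 33.
Substituting into the biomass equation gives biomass = 108*fertilizer + 138.
Linear in fertilizer, so extremes are at the endpoints: fertilizer = -1 gives biomass = 30; fertilizer = 10 gives biomass = 1218.

30 to 1218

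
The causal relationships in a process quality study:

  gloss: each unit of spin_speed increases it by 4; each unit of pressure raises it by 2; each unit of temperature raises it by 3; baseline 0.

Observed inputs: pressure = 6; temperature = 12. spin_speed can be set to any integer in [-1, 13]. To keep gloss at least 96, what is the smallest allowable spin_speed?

Substituting into the gloss equation gives gloss = 4*spin_speed + 48.
Require 4*spin_speed + 48 ≥ 96, so spin_speed ≥ 12.
The smallest integer in [-1, 13] satisfying this is 12.

spin_speed = 12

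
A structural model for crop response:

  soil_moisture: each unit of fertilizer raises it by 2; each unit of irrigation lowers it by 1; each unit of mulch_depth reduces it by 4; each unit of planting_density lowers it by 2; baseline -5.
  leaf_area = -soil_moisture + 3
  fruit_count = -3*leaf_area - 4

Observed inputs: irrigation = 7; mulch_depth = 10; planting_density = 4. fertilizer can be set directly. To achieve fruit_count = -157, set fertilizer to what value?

Substituting into the soil_moisture equation gives soil_moisture = 2*fertilizer - 60.
Substituting into the leaf_area equation gives leaf_area = -2*fertilizer + 63.
Substituting into the fruit_count equation gives fruit_count = 6*fertilizer - 193.
Solve 6*fertilizer - 193 = -157: fertilizer = (-157 + 193) / 6 = 6.

fertilizer = 6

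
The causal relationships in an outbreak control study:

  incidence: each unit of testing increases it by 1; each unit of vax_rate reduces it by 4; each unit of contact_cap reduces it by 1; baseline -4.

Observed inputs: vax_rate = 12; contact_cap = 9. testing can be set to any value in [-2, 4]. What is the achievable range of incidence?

-63 to -57

Substituting into the incidence equation gives incidence = testing - 61.
Linear in testing, so extremes are at the endpoints: testing = -2 gives incidence = -63; testing = 4 gives incidence = -57.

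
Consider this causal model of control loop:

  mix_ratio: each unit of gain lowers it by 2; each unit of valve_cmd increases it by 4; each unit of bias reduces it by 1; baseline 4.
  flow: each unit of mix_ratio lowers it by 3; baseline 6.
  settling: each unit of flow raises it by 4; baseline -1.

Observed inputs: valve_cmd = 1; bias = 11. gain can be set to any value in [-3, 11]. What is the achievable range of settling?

Substituting into the mix_ratio equation gives mix_ratio = -2*gain - 3.
So flow = 6*gain + 15.
Substituting into the settling equation gives settling = 24*gain + 59.
Linear in gain, so extremes are at the endpoints: gain = -3 gives settling = -13; gain = 11 gives settling = 323.

-13 to 323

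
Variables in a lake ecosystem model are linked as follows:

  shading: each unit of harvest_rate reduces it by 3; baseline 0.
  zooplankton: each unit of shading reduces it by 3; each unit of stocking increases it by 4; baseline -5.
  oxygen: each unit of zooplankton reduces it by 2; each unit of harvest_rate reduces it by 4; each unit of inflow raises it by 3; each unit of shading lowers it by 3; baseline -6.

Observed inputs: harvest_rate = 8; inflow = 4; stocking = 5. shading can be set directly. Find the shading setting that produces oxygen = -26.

Intervening on shading fixes its value directly, overriding its dependence on harvest_rate.
Substituting into the zooplankton equation gives zooplankton = -3*shading + 15.
oxygen becomes 3*shading - 56.
Solve 3*shading - 56 = -26: shading = (-26 + 56) / 3 = 10.

shading = 10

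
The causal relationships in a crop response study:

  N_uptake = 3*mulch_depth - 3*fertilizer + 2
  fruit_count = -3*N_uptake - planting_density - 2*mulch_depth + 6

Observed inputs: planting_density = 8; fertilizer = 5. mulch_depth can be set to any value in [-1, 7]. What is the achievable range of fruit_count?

Substituting into the N_uptake equation gives N_uptake = 3*mulch_depth - 13.
This gives fruit_count = -11*mulch_depth + 37.
Linear in mulch_depth, so extremes are at the endpoints: mulch_depth = -1 gives fruit_count = 48; mulch_depth = 7 gives fruit_count = -40.

-40 to 48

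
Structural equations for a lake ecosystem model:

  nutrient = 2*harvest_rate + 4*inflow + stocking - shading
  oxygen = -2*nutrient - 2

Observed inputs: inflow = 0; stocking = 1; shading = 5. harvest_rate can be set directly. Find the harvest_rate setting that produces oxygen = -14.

harvest_rate = 5

Substituting into the nutrient equation gives nutrient = 2*harvest_rate - 4.
Substituting into the oxygen equation gives oxygen = -4*harvest_rate + 6.
Solve -4*harvest_rate + 6 = -14: harvest_rate = (-14 - 6) / -4 = 5.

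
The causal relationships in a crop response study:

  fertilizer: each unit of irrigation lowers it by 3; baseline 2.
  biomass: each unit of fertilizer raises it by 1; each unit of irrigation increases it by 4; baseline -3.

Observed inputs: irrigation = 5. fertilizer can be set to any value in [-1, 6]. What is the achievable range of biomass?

16 to 23

Intervening on fertilizer fixes its value directly, overriding its dependence on irrigation.
Substituting into the biomass equation gives biomass = fertilizer + 17.
Linear in fertilizer, so extremes are at the endpoints: fertilizer = -1 gives biomass = 16; fertilizer = 6 gives biomass = 23.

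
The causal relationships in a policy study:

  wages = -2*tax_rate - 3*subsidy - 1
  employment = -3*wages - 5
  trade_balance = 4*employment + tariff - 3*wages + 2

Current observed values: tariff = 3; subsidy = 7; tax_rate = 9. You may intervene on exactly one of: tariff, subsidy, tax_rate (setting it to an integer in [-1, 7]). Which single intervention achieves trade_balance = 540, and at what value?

Intervening on tariff: trade_balance = tariff + 582. Reaching 540 requires tariff = -42, outside [-1, 7].
Intervening on subsidy: with other inputs at their observed values, trade_balance = 45*subsidy + 270. Solving for 540 gives subsidy = 6, within [-1, 7].
Intervening on tax_rate: trade_balance = 30*tax_rate + 315. Reaching 540 requires tax_rate = 15/2, not an integer.

set subsidy = 6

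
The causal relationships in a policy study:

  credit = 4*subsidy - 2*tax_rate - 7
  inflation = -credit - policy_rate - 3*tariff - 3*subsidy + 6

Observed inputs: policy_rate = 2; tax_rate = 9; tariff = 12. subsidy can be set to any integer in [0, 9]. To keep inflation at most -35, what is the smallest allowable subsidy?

subsidy = 4

Substituting into the credit equation gives credit = 4*subsidy - 25.
So inflation = -7*subsidy - 7.
Require -7*subsidy - 7 ≤ -35, so subsidy ≥ 4.
The smallest integer in [0, 9] satisfying this is 4.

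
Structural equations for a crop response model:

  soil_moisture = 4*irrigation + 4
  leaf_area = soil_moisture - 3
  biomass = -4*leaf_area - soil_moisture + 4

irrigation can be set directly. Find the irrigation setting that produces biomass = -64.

Substituting into the leaf_area equation gives leaf_area = 4*irrigation + 1.
Substituting into the biomass equation gives biomass = -20*irrigation - 4.
Solve -20*irrigation - 4 = -64: irrigation = (-64 + 4) / -20 = 3.

irrigation = 3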